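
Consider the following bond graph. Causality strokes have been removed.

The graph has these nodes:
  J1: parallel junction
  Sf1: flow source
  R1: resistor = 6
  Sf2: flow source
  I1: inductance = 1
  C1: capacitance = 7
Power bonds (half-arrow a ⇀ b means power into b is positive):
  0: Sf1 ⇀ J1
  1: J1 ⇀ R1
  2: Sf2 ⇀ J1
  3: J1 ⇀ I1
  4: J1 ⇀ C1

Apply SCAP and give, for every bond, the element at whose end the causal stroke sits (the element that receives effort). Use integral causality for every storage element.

β0 →Sf1  (Sf1 (Sf) sets flow on bond)
β2 →Sf2  (Sf2 fixes flow; stroke at Sf2)
β3 →I1  (I1 integral (f out))
β4 →J1  (prefer integral on C1)
β1 →R1  (common-e at J1 fixed by 4)

b0 stroke at Sf1
b1 stroke at R1
b2 stroke at Sf2
b3 stroke at I1
b4 stroke at J1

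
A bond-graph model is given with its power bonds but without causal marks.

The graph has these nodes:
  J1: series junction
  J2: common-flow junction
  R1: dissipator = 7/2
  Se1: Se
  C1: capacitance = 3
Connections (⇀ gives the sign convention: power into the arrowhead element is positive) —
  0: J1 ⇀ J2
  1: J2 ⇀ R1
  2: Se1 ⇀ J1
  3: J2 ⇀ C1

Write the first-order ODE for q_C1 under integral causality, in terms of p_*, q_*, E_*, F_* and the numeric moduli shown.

bond 2 stroke at J1  (Se1 fixes effort; stroke away)
bond 0 stroke at J2  (only one flow-in slot at J1)
bond 3 stroke at J2  (C1 integral (e out))
bond 1 stroke at R1  (J2 needs exactly one f-in)

dq_C1/dt = 2*E_Se1/7 - 2*q_C1/21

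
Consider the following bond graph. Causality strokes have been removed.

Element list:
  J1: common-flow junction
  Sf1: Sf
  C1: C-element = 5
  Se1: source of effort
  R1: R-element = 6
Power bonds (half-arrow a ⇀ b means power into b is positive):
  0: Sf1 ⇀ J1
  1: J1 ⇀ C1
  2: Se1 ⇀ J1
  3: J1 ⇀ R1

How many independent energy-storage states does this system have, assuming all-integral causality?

1  (C1 all integral)

bond 0 stroke→Sf1  (Sf1: flow source, stroke at near end)
bond 2 stroke→J1  (Se1 (Se) sets effort on bond)
bond 1 stroke→J1  (J1: bond 0 brought flow, rest push out)
bond 3 stroke→J1  (J1 flow already set via bond 0)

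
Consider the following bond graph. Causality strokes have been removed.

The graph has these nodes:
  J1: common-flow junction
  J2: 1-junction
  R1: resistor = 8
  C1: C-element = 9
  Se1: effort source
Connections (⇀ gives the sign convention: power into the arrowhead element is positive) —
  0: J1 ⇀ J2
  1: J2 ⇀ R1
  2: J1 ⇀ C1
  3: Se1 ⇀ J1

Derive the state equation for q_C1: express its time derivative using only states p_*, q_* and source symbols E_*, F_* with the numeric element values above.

β3 stroke→J1  (source Se1 imposes e)
β2 stroke→J1  (prefer integral on C1)
β0 stroke→J2  (only one flow-in slot at J1)
β1 stroke→R1  (closing 1-jn rule on J2)

dq_C1/dt = E_Se1/8 - q_C1/72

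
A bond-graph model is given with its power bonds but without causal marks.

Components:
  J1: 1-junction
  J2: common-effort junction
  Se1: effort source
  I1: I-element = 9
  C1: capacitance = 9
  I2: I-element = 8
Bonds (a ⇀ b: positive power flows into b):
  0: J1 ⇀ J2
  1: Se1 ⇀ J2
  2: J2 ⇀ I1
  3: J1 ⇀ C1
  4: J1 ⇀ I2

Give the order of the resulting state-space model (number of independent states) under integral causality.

3  (C1, I1, I2 all integral)

β1 →J2  (Se1: effort source, stroke at far end)
β0 →J1  (0-jn J2 has e-setter on 1)
β2 →I1  (common-e at J2 fixed by 1)
β3 →J1  (prefer integral on C1)
β4 →I2  (only one flow-in slot at J1)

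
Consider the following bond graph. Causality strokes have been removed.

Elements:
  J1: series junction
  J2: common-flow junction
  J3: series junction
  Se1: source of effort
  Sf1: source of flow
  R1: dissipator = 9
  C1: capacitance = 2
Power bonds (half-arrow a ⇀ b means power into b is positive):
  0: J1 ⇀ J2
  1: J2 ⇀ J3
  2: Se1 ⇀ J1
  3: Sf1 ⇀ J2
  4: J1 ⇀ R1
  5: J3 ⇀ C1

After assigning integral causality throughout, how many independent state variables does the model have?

1  (C1 all integral)

β2 |J1  (source Se1 imposes e)
β3 |Sf1  (Sf1: flow source, stroke at near end)
β0 |J2  (J2 flow already set via bond 3)
β1 |J2  (J2: bond 3 brought flow, rest push out)
β5 |J3  (1-jn J3 has f-setter on 1)
β4 |J1  (J1: bond 0 brought flow, rest push out)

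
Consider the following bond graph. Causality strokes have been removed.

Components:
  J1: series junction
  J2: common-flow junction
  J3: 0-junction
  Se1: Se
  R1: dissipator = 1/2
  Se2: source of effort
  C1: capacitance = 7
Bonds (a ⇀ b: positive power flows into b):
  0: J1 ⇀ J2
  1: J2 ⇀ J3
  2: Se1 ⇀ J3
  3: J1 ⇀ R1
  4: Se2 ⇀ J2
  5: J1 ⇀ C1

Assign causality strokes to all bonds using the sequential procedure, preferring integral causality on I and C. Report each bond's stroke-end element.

bond 0 stroke→J1
bond 1 stroke→J2
bond 2 stroke→J3
bond 3 stroke→R1
bond 4 stroke→J2
bond 5 stroke→J1

β2 stroke at J3  (Se1 fixes effort; stroke away)
β4 stroke at J2  (Se2: effort source, stroke at far end)
β1 stroke at J2  (0-jn J3 has e-setter on 2)
β0 stroke at J1  (only one flow-in slot at J2)
β5 stroke at J1  (C1: C, integral causality)
β3 stroke at R1  (J1: last free bond brings flow in)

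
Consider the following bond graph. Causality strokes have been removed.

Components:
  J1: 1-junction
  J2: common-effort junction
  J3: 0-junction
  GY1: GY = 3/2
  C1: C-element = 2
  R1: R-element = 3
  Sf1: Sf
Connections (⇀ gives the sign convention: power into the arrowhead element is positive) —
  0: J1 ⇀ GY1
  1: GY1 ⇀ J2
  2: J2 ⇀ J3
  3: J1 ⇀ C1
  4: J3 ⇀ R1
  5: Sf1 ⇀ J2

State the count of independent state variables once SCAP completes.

#5 stroke→Sf1  (Sf1 (Sf) sets flow on bond)
#3 stroke→J1  (C1: C, integral causality)
#0 stroke→GY1  (closing 1-jn rule on J1)
#1 stroke→GY1  (through GY1, causality inverts; strokes same side of GY1)
#2 stroke→J2  (J2 needs exactly one e-in)
#4 stroke→J3  (J3: last free bond brings effort in)

1  (C1 all integral)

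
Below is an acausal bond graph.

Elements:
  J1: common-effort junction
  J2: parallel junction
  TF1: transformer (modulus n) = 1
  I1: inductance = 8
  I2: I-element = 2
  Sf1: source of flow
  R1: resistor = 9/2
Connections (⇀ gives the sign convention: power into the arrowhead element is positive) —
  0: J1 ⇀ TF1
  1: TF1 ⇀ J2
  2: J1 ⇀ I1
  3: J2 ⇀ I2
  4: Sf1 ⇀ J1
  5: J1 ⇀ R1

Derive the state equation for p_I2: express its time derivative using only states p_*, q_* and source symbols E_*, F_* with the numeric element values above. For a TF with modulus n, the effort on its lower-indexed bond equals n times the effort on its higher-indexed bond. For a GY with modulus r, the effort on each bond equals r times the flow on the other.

bond 4 |Sf1  (source Sf1 imposes f)
bond 2 |I1  (I1 outputs flow p/I1)
bond 3 |I2  (I2: I, integral causality)
bond 1 |J2  (J2: last free bond brings effort in)
bond 0 |TF1  (TF1: transformer flips bond 1)
bond 5 |J1  (J1 needs exactly one e-in)

dp_I2/dt = 9*F_Sf1/2 - 9*p_I1/16 - 9*p_I2/4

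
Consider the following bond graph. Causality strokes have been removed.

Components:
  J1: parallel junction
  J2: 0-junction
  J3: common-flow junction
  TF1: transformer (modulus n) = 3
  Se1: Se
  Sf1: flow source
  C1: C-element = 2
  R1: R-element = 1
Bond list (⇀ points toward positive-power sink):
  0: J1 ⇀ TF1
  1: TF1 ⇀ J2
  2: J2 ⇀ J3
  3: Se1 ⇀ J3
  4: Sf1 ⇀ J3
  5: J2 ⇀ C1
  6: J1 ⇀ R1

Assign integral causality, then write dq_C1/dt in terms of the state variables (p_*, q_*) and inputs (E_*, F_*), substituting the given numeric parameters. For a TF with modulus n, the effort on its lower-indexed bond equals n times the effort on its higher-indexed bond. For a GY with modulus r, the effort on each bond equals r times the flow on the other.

#3 stroke at J3  (Se1: effort source, stroke at far end)
#4 stroke at Sf1  (Sf1: flow source, stroke at near end)
#2 stroke at J3  (common-f at J3 fixed by 4)
#5 stroke at J2  (C1 integral (e out))
#1 stroke at TF1  (J2 effort already set via bond 5)
#0 stroke at J1  (TF1: transformer flips bond 1)
#6 stroke at R1  (J1 effort already set via bond 0)

dq_C1/dt = -F_Sf1 - 9*q_C1/2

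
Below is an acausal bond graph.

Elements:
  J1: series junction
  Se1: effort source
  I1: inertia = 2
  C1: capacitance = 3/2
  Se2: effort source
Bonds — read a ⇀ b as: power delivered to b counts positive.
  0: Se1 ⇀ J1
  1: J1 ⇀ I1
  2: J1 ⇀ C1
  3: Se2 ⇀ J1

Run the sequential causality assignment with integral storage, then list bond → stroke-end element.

β0 stroke→J1  (source Se1 imposes e)
β3 stroke→J1  (source Se2 imposes e)
β1 stroke→I1  (I1: I, integral causality)
β2 stroke→J1  (J1: bond 1 brought flow, rest push out)

bond 0 →J1
bond 1 →I1
bond 2 →J1
bond 3 →J1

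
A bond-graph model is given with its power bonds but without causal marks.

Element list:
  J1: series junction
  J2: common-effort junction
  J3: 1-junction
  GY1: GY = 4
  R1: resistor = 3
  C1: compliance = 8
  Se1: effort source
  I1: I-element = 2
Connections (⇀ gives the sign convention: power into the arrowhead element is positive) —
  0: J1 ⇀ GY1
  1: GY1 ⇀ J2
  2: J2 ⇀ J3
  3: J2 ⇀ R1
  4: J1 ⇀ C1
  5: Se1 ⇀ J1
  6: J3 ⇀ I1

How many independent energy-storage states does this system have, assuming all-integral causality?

2  (C1, I1 all integral)

β5 |J1  (Se1: effort source, stroke at far end)
β4 |J1  (C1 integral (e out))
β0 |GY1  (only one flow-in slot at J1)
β1 |GY1  (GY1 both-in/both-out from 0)
β6 |I1  (I1 outputs flow p/I1)
β2 |J3  (1-jn J3 has f-setter on 6)
β3 |J2  (J2: last free bond brings effort in)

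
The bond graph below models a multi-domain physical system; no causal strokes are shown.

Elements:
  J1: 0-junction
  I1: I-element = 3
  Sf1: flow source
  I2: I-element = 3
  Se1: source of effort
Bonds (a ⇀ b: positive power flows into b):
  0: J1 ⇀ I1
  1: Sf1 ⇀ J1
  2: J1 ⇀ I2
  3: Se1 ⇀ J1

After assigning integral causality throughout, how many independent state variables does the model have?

2  (I1, I2 all integral)

β1 |Sf1  (source Sf1 imposes f)
β3 |J1  (Se1: effort source, stroke at far end)
β0 |I1  (0-jn J1 has e-setter on 3)
β2 |I2  (J1: bond 3 brought effort, rest push out)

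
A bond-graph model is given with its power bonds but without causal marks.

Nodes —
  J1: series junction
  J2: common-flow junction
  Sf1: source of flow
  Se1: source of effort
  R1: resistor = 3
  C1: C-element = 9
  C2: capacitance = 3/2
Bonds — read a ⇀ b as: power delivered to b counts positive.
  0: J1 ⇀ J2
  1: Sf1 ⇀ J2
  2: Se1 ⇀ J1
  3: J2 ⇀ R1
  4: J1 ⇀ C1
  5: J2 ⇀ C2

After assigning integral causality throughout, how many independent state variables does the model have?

2  (C1, C2 all integral)

bond 1 →Sf1  (Sf1 (Sf) sets flow on bond)
bond 2 →J1  (Se1 fixes effort; stroke away)
bond 0 →J2  (J2 flow already set via bond 1)
bond 3 →J2  (J2 flow already set via bond 1)
bond 5 →J2  (common-f at J2 fixed by 1)
bond 4 →J1  (1-jn J1 has f-setter on 0)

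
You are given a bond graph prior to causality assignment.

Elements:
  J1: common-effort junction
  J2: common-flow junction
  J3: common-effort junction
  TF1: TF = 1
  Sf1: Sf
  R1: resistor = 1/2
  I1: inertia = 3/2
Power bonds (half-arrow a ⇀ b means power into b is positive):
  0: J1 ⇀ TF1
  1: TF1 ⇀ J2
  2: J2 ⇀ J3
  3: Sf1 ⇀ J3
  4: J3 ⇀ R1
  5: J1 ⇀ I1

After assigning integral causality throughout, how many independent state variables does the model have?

1  (I1 all integral)

#3 |Sf1  (Sf1 fixes flow; stroke at Sf1)
#5 |I1  (I1: I, integral causality)
#0 |J1  (J1: last free bond brings effort in)
#1 |TF1  (through TF1, causality passes straight; one stroke at TF1)
#2 |J2  (common-f at J2 fixed by 1)
#4 |J3  (closing 0-jn rule on J3)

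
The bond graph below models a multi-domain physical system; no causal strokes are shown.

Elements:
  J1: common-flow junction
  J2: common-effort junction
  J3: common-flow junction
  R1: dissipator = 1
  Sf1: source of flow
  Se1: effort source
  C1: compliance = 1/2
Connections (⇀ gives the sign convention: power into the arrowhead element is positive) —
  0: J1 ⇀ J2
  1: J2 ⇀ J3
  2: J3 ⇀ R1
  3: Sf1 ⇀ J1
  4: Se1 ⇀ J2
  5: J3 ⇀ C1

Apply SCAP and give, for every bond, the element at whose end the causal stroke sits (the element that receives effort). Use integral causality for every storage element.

bond 3 →Sf1  (Sf1: flow source, stroke at near end)
bond 4 →J2  (Se1 fixes effort; stroke away)
bond 0 →J1  (J1: bond 3 brought flow, rest push out)
bond 1 →J3  (J2: bond 4 brought effort, rest push out)
bond 5 →J3  (prefer integral on C1)
bond 2 →R1  (J3: last free bond brings flow in)

b0 |J1
b1 |J3
b2 |R1
b3 |Sf1
b4 |J2
b5 |J3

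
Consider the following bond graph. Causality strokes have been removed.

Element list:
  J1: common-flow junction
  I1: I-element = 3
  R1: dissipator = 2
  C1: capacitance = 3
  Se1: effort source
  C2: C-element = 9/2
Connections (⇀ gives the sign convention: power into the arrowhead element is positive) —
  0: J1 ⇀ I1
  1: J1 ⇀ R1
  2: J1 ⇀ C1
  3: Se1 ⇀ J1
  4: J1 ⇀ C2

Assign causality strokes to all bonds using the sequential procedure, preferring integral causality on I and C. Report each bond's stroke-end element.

#0 stroke→I1
#1 stroke→J1
#2 stroke→J1
#3 stroke→J1
#4 stroke→J1

b3 stroke at J1  (source Se1 imposes e)
b0 stroke at I1  (I1 outputs flow p/I1)
b1 stroke at J1  (1-jn J1 has f-setter on 0)
b2 stroke at J1  (1-jn J1 has f-setter on 0)
b4 stroke at J1  (J1 flow already set via bond 0)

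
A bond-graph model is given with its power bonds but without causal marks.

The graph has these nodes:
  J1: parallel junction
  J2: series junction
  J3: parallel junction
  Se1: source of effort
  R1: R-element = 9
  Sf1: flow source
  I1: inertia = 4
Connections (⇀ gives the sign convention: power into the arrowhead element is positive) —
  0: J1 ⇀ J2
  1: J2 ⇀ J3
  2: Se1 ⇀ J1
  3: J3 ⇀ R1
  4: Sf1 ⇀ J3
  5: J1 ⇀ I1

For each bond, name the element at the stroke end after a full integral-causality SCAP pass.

#2 stroke→J1  (Se1 (Se) sets effort on bond)
#4 stroke→Sf1  (Sf1 fixes flow; stroke at Sf1)
#0 stroke→J2  (J1: bond 2 brought effort, rest push out)
#5 stroke→I1  (J1: bond 2 brought effort, rest push out)
#1 stroke→J3  (J2 needs exactly one f-in)
#3 stroke→R1  (0-jn J3 has e-setter on 1)

b0 stroke→J2
b1 stroke→J3
b2 stroke→J1
b3 stroke→R1
b4 stroke→Sf1
b5 stroke→I1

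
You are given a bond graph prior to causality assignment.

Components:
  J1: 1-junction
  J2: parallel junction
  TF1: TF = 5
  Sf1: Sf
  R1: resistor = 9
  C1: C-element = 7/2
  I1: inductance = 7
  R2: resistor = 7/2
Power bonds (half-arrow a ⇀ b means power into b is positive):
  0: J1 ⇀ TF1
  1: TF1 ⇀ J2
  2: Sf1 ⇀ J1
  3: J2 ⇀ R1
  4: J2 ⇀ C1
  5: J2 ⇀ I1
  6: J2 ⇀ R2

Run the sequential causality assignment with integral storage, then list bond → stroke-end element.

β2 |Sf1  (source Sf1 imposes f)
β0 |J1  (J1: bond 2 brought flow, rest push out)
β1 |TF1  (TF TF1: opposite of bond 0)
β4 |J2  (prefer integral on C1)
β3 |R1  (J2 effort already set via bond 4)
β5 |I1  (0-jn J2 has e-setter on 4)
β6 |R2  (J2: bond 4 brought effort, rest push out)

#0 stroke→J1
#1 stroke→TF1
#2 stroke→Sf1
#3 stroke→R1
#4 stroke→J2
#5 stroke→I1
#6 stroke→R2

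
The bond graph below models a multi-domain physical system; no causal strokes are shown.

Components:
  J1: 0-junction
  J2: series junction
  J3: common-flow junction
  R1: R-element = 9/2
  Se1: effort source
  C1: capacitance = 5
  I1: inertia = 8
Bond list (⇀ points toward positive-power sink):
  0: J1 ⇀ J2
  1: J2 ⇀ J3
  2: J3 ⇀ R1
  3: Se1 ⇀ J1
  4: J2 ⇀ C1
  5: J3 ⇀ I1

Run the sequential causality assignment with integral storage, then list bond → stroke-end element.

β0 →J2
β1 →J3
β2 →J3
β3 →J1
β4 →J2
β5 →I1

bond 3 →J1  (Se1 (Se) sets effort on bond)
bond 0 →J2  (J1: bond 3 brought effort, rest push out)
bond 4 →J2  (C1 integral (e out))
bond 1 →J3  (J2 needs exactly one f-in)
bond 5 →I1  (prefer integral on I1)
bond 2 →J3  (J3: bond 5 brought flow, rest push out)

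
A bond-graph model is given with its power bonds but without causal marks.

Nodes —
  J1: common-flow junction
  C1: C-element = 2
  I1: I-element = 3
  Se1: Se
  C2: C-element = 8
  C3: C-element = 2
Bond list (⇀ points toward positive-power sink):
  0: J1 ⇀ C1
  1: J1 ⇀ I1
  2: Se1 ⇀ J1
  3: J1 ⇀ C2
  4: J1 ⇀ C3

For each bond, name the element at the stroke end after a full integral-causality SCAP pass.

β0 |J1
β1 |I1
β2 |J1
β3 |J1
β4 |J1

β2 stroke at J1  (Se1 (Se) sets effort on bond)
β0 stroke at J1  (C1: C, integral causality)
β1 stroke at I1  (I1 integral (f out))
β3 stroke at J1  (common-f at J1 fixed by 1)
β4 stroke at J1  (J1 flow already set via bond 1)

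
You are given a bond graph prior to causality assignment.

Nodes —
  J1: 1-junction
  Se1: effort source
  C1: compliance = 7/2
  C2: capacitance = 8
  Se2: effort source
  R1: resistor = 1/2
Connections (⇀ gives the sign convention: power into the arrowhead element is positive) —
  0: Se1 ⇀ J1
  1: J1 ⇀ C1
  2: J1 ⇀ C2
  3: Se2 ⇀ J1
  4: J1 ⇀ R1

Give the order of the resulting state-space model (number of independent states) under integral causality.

2  (C1, C2 all integral)

#0 stroke at J1  (Se1 (Se) sets effort on bond)
#3 stroke at J1  (source Se2 imposes e)
#1 stroke at J1  (prefer integral on C1)
#2 stroke at J1  (prefer integral on C2)
#4 stroke at R1  (only one flow-in slot at J1)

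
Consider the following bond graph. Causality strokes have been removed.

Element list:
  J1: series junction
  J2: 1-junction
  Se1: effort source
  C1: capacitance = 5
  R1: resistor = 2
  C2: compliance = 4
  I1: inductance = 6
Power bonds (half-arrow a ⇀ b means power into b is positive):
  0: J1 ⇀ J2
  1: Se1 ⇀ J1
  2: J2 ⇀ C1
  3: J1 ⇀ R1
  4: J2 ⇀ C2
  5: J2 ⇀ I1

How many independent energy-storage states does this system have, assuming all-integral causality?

bond 1 stroke→J1  (Se1: effort source, stroke at far end)
bond 2 stroke→J2  (C1: C, integral causality)
bond 4 stroke→J2  (C2: C, integral causality)
bond 5 stroke→I1  (I1 outputs flow p/I1)
bond 0 stroke→J2  (common-f at J2 fixed by 5)
bond 3 stroke→J1  (J1 flow already set via bond 0)

3  (C1, C2, I1 all integral)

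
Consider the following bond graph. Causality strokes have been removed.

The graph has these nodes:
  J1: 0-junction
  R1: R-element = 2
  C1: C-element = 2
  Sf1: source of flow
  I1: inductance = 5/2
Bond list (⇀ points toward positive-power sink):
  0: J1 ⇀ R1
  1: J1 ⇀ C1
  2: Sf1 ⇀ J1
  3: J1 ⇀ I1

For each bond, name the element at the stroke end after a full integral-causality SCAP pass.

bond 2 stroke at Sf1  (Sf1 fixes flow; stroke at Sf1)
bond 1 stroke at J1  (C1 integral (e out))
bond 0 stroke at R1  (common-e at J1 fixed by 1)
bond 3 stroke at I1  (common-e at J1 fixed by 1)

b0 →R1
b1 →J1
b2 →Sf1
b3 →I1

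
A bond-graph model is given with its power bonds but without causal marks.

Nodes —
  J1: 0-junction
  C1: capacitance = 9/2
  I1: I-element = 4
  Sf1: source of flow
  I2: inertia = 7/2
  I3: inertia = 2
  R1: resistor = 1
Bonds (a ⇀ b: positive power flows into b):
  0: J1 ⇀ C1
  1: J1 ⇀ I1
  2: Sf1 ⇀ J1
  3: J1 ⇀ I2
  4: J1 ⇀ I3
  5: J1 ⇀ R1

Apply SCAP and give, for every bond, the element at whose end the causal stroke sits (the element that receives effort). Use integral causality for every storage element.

β2 |Sf1  (Sf1 fixes flow; stroke at Sf1)
β0 |J1  (prefer integral on C1)
β1 |I1  (common-e at J1 fixed by 0)
β3 |I2  (0-jn J1 has e-setter on 0)
β4 |I3  (common-e at J1 fixed by 0)
β5 |R1  (common-e at J1 fixed by 0)

b0 |J1
b1 |I1
b2 |Sf1
b3 |I2
b4 |I3
b5 |R1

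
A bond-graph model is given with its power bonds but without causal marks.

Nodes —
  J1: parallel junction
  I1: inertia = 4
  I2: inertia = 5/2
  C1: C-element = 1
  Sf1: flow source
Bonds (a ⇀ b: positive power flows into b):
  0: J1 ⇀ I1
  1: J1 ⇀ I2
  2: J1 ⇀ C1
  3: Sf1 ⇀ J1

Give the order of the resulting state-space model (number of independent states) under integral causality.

β3 stroke at Sf1  (Sf1 fixes flow; stroke at Sf1)
β0 stroke at I1  (I1 integral (f out))
β1 stroke at I2  (I2 outputs flow p/I2)
β2 stroke at J1  (only one effort-in slot at J1)

3  (C1, I1, I2 all integral)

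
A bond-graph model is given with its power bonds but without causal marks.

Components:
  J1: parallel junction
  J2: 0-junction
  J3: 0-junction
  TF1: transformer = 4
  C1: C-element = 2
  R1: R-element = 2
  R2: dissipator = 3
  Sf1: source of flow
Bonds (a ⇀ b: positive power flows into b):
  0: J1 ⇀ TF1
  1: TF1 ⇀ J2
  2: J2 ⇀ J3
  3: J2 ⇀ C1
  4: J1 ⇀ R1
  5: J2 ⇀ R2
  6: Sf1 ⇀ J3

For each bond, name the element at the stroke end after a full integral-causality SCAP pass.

#6 stroke at Sf1  (Sf1: flow source, stroke at near end)
#2 stroke at J3  (J3: last free bond brings effort in)
#3 stroke at J2  (C1 outputs effort q/C1)
#1 stroke at TF1  (0-jn J2 has e-setter on 3)
#5 stroke at R2  (J2: bond 3 brought effort, rest push out)
#0 stroke at J1  (TF1 one-in-one-out from 1)
#4 stroke at R1  (common-e at J1 fixed by 0)

#0 stroke at J1
#1 stroke at TF1
#2 stroke at J3
#3 stroke at J2
#4 stroke at R1
#5 stroke at R2
#6 stroke at Sf1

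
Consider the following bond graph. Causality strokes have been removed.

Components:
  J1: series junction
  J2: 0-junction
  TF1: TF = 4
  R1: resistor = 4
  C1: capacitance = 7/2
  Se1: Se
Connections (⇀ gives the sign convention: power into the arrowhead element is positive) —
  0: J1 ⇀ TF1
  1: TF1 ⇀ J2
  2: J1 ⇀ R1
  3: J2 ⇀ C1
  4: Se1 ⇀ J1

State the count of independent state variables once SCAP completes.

1  (C1 all integral)

#4 stroke at J1  (source Se1 imposes e)
#3 stroke at J2  (C1: C, integral causality)
#1 stroke at TF1  (J2: bond 3 brought effort, rest push out)
#0 stroke at J1  (TF1 one-in-one-out from 1)
#2 stroke at R1  (J1 needs exactly one f-in)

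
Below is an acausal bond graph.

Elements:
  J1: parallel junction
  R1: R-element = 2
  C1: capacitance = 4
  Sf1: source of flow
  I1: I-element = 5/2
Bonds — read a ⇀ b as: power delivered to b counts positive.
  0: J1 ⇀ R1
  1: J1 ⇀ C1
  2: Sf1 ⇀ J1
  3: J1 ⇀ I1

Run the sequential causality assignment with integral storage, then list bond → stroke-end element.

β2 →Sf1  (Sf1 (Sf) sets flow on bond)
β1 →J1  (C1: C, integral causality)
β0 →R1  (common-e at J1 fixed by 1)
β3 →I1  (J1: bond 1 brought effort, rest push out)

#0 stroke at R1
#1 stroke at J1
#2 stroke at Sf1
#3 stroke at I1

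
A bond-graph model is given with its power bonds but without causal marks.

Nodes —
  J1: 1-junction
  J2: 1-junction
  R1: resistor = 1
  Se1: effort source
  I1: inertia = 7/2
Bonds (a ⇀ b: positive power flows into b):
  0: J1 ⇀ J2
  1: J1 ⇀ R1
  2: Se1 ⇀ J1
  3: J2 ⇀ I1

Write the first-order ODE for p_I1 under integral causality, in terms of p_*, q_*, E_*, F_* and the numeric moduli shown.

bond 2 stroke→J1  (Se1 (Se) sets effort on bond)
bond 3 stroke→I1  (prefer integral on I1)
bond 0 stroke→J2  (J2: bond 3 brought flow, rest push out)
bond 1 stroke→J1  (J1: bond 0 brought flow, rest push out)

dp_I1/dt = E_Se1 - 2*p_I1/7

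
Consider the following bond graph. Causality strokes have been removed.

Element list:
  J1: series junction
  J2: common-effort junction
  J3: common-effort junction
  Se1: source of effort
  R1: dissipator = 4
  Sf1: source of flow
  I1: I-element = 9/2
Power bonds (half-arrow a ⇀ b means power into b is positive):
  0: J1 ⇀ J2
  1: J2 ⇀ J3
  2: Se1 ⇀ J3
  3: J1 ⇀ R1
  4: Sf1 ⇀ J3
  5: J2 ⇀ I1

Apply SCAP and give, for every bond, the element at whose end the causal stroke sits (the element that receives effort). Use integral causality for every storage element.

bond 2 |J3  (Se1 fixes effort; stroke away)
bond 4 |Sf1  (source Sf1 imposes f)
bond 1 |J2  (common-e at J3 fixed by 2)
bond 0 |J1  (0-jn J2 has e-setter on 1)
bond 5 |I1  (common-e at J2 fixed by 1)
bond 3 |R1  (J1: last free bond brings flow in)

#0 |J1
#1 |J2
#2 |J3
#3 |R1
#4 |Sf1
#5 |I1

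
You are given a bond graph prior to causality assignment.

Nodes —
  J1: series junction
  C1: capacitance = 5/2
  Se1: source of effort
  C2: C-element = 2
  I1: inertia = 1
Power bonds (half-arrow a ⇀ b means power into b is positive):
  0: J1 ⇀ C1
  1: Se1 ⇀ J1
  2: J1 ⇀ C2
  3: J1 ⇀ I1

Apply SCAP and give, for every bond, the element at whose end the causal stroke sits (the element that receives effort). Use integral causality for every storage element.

#1 stroke→J1  (Se1 fixes effort; stroke away)
#0 stroke→J1  (C1 integral (e out))
#2 stroke→J1  (prefer integral on C2)
#3 stroke→I1  (only one flow-in slot at J1)

β0 stroke→J1
β1 stroke→J1
β2 stroke→J1
β3 stroke→I1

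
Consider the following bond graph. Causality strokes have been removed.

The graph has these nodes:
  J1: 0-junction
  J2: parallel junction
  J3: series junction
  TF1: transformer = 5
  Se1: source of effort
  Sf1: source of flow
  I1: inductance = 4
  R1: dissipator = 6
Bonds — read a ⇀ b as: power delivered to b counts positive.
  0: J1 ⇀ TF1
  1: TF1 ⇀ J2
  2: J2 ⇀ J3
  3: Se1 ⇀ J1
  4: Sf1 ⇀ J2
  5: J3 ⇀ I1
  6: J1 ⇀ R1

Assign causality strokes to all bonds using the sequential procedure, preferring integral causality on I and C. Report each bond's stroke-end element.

#0 →TF1
#1 →J2
#2 →J3
#3 →J1
#4 →Sf1
#5 →I1
#6 →R1

#3 →J1  (Se1 (Se) sets effort on bond)
#4 →Sf1  (Sf1: flow source, stroke at near end)
#0 →TF1  (J1: bond 3 brought effort, rest push out)
#6 →R1  (J1 effort already set via bond 3)
#1 →J2  (TF1 one-in-one-out from 0)
#2 →J3  (J2 effort already set via bond 1)
#5 →I1  (J3: last free bond brings flow in)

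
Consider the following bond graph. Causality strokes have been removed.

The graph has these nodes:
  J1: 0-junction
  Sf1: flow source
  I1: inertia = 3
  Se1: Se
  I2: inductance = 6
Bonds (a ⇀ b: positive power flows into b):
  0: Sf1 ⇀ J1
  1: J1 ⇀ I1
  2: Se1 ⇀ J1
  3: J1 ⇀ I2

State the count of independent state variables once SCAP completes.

#0 |Sf1  (Sf1 fixes flow; stroke at Sf1)
#2 |J1  (Se1 fixes effort; stroke away)
#1 |I1  (J1: bond 2 brought effort, rest push out)
#3 |I2  (J1 effort already set via bond 2)

2  (I1, I2 all integral)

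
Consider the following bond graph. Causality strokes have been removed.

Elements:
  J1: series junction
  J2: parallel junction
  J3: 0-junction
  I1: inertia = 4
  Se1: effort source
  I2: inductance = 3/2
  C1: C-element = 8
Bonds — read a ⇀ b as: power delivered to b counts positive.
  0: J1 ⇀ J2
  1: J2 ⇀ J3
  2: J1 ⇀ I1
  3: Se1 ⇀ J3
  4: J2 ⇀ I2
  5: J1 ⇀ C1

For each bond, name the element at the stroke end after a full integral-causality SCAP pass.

β3 →J3  (Se1: effort source, stroke at far end)
β1 →J2  (J3: bond 3 brought effort, rest push out)
β0 →J1  (J2 effort already set via bond 1)
β4 →I2  (common-e at J2 fixed by 1)
β2 →I1  (I1: I, integral causality)
β5 →J1  (common-f at J1 fixed by 2)

bond 0 stroke at J1
bond 1 stroke at J2
bond 2 stroke at I1
bond 3 stroke at J3
bond 4 stroke at I2
bond 5 stroke at J1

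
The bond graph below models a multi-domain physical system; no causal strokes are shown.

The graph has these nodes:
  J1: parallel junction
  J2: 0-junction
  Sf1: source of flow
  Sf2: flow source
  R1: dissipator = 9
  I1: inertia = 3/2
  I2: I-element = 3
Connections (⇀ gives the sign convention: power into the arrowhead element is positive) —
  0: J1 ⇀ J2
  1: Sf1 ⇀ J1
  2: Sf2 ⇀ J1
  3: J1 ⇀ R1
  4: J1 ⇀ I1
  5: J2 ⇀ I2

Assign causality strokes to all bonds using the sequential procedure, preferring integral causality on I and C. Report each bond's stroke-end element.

#0 |J2
#1 |Sf1
#2 |Sf2
#3 |J1
#4 |I1
#5 |I2

b1 stroke→Sf1  (source Sf1 imposes f)
b2 stroke→Sf2  (Sf2: flow source, stroke at near end)
b4 stroke→I1  (I1 outputs flow p/I1)
b5 stroke→I2  (I2: I, integral causality)
b0 stroke→J2  (J2: last free bond brings effort in)
b3 stroke→J1  (J1: last free bond brings effort in)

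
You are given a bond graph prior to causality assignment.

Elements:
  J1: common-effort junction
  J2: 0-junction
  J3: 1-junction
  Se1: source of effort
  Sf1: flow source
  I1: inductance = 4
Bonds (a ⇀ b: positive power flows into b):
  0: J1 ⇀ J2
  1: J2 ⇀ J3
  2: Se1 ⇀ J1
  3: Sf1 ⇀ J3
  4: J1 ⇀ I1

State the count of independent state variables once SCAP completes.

1  (I1 all integral)

bond 2 →J1  (source Se1 imposes e)
bond 3 →Sf1  (Sf1: flow source, stroke at near end)
bond 0 →J2  (0-jn J1 has e-setter on 2)
bond 4 →I1  (J1: bond 2 brought effort, rest push out)
bond 1 →J3  (common-e at J2 fixed by 0)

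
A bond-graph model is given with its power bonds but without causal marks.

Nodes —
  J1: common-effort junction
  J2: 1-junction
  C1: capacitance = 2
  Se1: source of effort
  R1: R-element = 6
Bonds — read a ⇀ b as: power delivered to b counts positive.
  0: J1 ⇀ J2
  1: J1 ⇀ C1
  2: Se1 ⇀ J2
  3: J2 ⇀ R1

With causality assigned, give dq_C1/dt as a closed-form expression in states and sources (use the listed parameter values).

β2 stroke→J2  (source Se1 imposes e)
β1 stroke→J1  (C1: C, integral causality)
β0 stroke→J2  (J1 effort already set via bond 1)
β3 stroke→R1  (closing 1-jn rule on J2)

dq_C1/dt = -E_Se1/6 - q_C1/12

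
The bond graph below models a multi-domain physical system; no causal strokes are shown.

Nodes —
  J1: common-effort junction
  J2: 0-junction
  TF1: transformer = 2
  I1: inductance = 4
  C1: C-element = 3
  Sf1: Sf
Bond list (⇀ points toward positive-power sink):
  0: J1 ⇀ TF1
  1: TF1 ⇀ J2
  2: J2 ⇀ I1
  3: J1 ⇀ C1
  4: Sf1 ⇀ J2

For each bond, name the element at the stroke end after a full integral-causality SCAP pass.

b4 |Sf1  (Sf1 fixes flow; stroke at Sf1)
b2 |I1  (I1 integral (f out))
b1 |J2  (closing 0-jn rule on J2)
b0 |TF1  (through TF1, causality passes straight; one stroke at TF1)
b3 |J1  (closing 0-jn rule on J1)

#0 |TF1
#1 |J2
#2 |I1
#3 |J1
#4 |Sf1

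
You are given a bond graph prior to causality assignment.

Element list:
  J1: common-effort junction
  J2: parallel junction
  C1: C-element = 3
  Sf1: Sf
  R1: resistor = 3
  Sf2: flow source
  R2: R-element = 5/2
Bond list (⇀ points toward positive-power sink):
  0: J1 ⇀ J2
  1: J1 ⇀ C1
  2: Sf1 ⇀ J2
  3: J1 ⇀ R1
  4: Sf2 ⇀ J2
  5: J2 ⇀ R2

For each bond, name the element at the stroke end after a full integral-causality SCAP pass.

#0 |J2
#1 |J1
#2 |Sf1
#3 |R1
#4 |Sf2
#5 |R2

#2 stroke→Sf1  (Sf1 (Sf) sets flow on bond)
#4 stroke→Sf2  (Sf2: flow source, stroke at near end)
#1 stroke→J1  (prefer integral on C1)
#0 stroke→J2  (J1 effort already set via bond 1)
#3 stroke→R1  (0-jn J1 has e-setter on 1)
#5 stroke→R2  (0-jn J2 has e-setter on 0)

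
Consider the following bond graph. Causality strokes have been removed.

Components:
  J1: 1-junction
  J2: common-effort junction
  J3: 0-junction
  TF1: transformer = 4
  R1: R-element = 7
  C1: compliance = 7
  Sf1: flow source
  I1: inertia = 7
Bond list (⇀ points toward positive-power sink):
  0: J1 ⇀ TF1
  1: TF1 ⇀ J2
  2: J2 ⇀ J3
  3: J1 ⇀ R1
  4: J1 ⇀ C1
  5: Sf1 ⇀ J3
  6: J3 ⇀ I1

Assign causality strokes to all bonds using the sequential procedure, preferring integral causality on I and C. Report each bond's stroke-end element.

bond 0 stroke→TF1
bond 1 stroke→J2
bond 2 stroke→J3
bond 3 stroke→J1
bond 4 stroke→J1
bond 5 stroke→Sf1
bond 6 stroke→I1

#5 |Sf1  (Sf1 fixes flow; stroke at Sf1)
#4 |J1  (prefer integral on C1)
#6 |I1  (I1: I, integral causality)
#2 |J3  (J3: last free bond brings effort in)
#1 |J2  (J2 needs exactly one e-in)
#0 |TF1  (TF1: transformer flips bond 1)
#3 |J1  (common-f at J1 fixed by 0)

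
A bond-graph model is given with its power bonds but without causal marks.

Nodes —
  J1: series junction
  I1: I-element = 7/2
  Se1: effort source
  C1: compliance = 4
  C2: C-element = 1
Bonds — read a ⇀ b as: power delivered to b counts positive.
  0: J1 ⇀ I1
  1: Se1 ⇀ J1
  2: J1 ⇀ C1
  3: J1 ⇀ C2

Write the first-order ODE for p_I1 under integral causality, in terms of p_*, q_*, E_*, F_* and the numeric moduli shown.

b1 stroke→J1  (source Se1 imposes e)
b0 stroke→I1  (I1 integral (f out))
b2 stroke→J1  (common-f at J1 fixed by 0)
b3 stroke→J1  (J1 flow already set via bond 0)

dp_I1/dt = E_Se1 - q_C1/4 - q_C2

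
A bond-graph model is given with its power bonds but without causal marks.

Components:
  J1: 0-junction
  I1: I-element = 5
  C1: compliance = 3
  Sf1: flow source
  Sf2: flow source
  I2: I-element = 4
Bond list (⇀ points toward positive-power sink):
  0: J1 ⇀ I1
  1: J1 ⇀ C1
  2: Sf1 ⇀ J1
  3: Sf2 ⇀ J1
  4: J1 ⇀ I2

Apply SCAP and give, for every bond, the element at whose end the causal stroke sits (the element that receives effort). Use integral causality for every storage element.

bond 0 →I1
bond 1 →J1
bond 2 →Sf1
bond 3 →Sf2
bond 4 →I2

b2 stroke at Sf1  (Sf1: flow source, stroke at near end)
b3 stroke at Sf2  (Sf2: flow source, stroke at near end)
b0 stroke at I1  (I1 outputs flow p/I1)
b1 stroke at J1  (prefer integral on C1)
b4 stroke at I2  (0-jn J1 has e-setter on 1)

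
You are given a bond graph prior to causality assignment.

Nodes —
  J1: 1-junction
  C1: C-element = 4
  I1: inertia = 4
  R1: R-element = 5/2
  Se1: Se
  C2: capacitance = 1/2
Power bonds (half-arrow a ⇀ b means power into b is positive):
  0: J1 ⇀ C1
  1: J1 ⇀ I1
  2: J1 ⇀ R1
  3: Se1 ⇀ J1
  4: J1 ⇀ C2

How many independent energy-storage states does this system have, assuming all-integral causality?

#3 stroke→J1  (Se1 fixes effort; stroke away)
#0 stroke→J1  (C1 outputs effort q/C1)
#1 stroke→I1  (prefer integral on I1)
#2 stroke→J1  (common-f at J1 fixed by 1)
#4 stroke→J1  (1-jn J1 has f-setter on 1)

3  (C1, C2, I1 all integral)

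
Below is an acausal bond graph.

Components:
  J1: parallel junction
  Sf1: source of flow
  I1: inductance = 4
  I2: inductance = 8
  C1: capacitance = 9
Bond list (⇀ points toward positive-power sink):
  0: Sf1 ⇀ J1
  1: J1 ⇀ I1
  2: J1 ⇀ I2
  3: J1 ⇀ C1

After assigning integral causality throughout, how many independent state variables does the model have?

bond 0 →Sf1  (Sf1: flow source, stroke at near end)
bond 1 →I1  (I1 integral (f out))
bond 2 →I2  (I2 outputs flow p/I2)
bond 3 →J1  (closing 0-jn rule on J1)

3  (C1, I1, I2 all integral)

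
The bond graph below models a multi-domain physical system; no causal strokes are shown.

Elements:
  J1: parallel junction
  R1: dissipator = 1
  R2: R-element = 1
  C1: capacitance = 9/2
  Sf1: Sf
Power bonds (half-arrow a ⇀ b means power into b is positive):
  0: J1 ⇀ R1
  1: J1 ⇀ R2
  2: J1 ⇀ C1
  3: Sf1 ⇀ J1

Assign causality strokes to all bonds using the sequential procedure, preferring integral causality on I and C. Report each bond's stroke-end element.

b0 stroke→R1
b1 stroke→R2
b2 stroke→J1
b3 stroke→Sf1

b3 stroke→Sf1  (Sf1: flow source, stroke at near end)
b2 stroke→J1  (C1: C, integral causality)
b0 stroke→R1  (0-jn J1 has e-setter on 2)
b1 stroke→R2  (J1: bond 2 brought effort, rest push out)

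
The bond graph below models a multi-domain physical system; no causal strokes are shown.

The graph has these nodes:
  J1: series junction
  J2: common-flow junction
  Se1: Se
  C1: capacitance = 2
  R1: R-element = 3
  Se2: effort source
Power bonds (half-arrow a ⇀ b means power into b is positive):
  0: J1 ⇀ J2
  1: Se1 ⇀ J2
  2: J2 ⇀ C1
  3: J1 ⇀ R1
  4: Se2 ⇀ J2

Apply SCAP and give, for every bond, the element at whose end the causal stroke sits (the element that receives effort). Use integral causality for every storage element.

#1 stroke→J2  (Se1 fixes effort; stroke away)
#4 stroke→J2  (Se2: effort source, stroke at far end)
#2 stroke→J2  (prefer integral on C1)
#0 stroke→J1  (J2 needs exactly one f-in)
#3 stroke→R1  (J1: last free bond brings flow in)

β0 |J1
β1 |J2
β2 |J2
β3 |R1
β4 |J2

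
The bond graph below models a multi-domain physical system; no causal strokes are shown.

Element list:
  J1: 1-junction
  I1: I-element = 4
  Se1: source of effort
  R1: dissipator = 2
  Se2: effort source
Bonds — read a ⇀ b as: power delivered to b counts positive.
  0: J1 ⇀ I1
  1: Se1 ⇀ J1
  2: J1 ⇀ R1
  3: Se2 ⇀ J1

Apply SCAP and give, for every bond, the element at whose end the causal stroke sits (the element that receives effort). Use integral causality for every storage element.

bond 1 stroke at J1  (Se1: effort source, stroke at far end)
bond 3 stroke at J1  (Se2: effort source, stroke at far end)
bond 0 stroke at I1  (I1 outputs flow p/I1)
bond 2 stroke at J1  (J1: bond 0 brought flow, rest push out)

b0 stroke at I1
b1 stroke at J1
b2 stroke at J1
b3 stroke at J1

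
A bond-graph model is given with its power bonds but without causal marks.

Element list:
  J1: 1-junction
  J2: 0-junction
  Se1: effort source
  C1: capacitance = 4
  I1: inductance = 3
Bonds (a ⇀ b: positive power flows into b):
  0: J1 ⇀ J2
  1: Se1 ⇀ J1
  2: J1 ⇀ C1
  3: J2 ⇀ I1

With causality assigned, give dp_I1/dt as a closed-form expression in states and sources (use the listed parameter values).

dp_I1/dt = E_Se1 - q_C1/4

bond 1 →J1  (Se1 fixes effort; stroke away)
bond 2 →J1  (C1: C, integral causality)
bond 0 →J2  (only one flow-in slot at J1)
bond 3 →I1  (common-e at J2 fixed by 0)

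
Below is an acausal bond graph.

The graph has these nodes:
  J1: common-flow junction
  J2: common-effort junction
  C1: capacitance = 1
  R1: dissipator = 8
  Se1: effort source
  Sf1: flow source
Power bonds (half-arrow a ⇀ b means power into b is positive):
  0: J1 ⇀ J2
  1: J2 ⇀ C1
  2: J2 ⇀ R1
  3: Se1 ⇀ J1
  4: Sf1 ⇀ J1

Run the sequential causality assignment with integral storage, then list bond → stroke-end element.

#0 stroke at J1
#1 stroke at J2
#2 stroke at R1
#3 stroke at J1
#4 stroke at Sf1

#3 |J1  (source Se1 imposes e)
#4 |Sf1  (Sf1: flow source, stroke at near end)
#0 |J1  (J1: bond 4 brought flow, rest push out)
#1 |J2  (prefer integral on C1)
#2 |R1  (common-e at J2 fixed by 1)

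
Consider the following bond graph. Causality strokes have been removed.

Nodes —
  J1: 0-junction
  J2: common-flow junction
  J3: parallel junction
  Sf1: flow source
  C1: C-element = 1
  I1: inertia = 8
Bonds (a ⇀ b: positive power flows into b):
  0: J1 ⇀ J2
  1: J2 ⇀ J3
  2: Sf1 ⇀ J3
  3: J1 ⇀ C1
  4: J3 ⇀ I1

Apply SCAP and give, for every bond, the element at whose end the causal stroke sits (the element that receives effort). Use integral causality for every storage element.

bond 0 |J2
bond 1 |J3
bond 2 |Sf1
bond 3 |J1
bond 4 |I1

b2 stroke at Sf1  (Sf1 fixes flow; stroke at Sf1)
b3 stroke at J1  (C1 outputs effort q/C1)
b0 stroke at J2  (0-jn J1 has e-setter on 3)
b1 stroke at J3  (only one flow-in slot at J2)
b4 stroke at I1  (common-e at J3 fixed by 1)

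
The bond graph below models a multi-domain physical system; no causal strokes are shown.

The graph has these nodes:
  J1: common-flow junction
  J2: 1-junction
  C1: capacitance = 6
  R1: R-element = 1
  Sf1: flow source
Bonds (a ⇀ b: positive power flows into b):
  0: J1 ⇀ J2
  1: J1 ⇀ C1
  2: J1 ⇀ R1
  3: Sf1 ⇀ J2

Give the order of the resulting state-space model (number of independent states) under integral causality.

#3 stroke at Sf1  (Sf1: flow source, stroke at near end)
#0 stroke at J2  (J2: bond 3 brought flow, rest push out)
#1 stroke at J1  (common-f at J1 fixed by 0)
#2 stroke at J1  (J1 flow already set via bond 0)

1  (C1 all integral)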